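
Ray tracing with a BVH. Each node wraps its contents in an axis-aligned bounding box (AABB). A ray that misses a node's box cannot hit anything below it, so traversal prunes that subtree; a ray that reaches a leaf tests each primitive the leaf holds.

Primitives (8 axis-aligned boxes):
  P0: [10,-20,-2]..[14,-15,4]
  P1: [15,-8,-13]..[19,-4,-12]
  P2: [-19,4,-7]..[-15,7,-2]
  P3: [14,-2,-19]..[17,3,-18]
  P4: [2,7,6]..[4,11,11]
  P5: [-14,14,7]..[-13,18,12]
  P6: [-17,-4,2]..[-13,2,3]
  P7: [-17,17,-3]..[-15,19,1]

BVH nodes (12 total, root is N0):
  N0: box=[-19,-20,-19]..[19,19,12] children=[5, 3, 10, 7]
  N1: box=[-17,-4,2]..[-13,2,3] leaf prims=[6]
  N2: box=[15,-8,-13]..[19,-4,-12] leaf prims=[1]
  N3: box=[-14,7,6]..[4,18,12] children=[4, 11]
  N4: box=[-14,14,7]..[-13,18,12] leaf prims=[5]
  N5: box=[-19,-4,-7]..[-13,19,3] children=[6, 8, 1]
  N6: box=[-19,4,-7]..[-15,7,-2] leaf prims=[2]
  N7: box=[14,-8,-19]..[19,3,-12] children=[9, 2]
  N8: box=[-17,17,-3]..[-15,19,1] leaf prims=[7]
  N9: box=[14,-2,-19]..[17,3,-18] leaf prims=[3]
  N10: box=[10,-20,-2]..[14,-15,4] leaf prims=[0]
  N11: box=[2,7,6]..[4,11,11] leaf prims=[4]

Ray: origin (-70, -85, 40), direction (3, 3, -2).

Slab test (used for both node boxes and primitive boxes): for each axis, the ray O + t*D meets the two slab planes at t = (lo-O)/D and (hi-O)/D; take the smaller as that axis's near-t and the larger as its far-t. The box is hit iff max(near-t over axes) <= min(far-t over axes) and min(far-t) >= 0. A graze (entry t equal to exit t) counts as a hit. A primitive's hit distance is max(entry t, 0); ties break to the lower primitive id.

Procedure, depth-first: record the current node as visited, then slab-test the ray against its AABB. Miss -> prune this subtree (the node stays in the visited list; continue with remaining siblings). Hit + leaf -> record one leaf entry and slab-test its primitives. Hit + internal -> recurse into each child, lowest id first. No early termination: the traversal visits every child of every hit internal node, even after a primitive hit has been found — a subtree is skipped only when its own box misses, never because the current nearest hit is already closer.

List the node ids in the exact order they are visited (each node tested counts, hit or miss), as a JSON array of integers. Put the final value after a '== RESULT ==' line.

Walk:
N0 x:[17,89/3] y:[65/3,104/3] z:[14,59/2] -> hit [65/3,59/2], descend [3, 5, 7, 10]
  N3 x:[56/3,74/3] y:[92/3,103/3] z:[14,17] -> miss, prune
  N5 x:[17,19] y:[27,104/3] z:[37/2,47/2] -> miss, prune
  N7 x:[28,89/3] y:[77/3,88/3] z:[26,59/2] -> hit [28,88/3], descend [2, 9]
    N2 x:[85/3,89/3] y:[77/3,27] z:[26,53/2] -> miss, prune
    N9 x:[28,29] y:[83/3,88/3] z:[29,59/2] -> hit [29,29] leaf, test {P3@t=29}
  N10 x:[80/3,28] y:[65/3,70/3] z:[18,21] -> miss, prune

Summary -> nodes [0, 3, 5, 7, 2, 9, 10]; box-tests=7; leaf-entries=1; first=P3

== RESULT ==
[0, 3, 5, 7, 2, 9, 10]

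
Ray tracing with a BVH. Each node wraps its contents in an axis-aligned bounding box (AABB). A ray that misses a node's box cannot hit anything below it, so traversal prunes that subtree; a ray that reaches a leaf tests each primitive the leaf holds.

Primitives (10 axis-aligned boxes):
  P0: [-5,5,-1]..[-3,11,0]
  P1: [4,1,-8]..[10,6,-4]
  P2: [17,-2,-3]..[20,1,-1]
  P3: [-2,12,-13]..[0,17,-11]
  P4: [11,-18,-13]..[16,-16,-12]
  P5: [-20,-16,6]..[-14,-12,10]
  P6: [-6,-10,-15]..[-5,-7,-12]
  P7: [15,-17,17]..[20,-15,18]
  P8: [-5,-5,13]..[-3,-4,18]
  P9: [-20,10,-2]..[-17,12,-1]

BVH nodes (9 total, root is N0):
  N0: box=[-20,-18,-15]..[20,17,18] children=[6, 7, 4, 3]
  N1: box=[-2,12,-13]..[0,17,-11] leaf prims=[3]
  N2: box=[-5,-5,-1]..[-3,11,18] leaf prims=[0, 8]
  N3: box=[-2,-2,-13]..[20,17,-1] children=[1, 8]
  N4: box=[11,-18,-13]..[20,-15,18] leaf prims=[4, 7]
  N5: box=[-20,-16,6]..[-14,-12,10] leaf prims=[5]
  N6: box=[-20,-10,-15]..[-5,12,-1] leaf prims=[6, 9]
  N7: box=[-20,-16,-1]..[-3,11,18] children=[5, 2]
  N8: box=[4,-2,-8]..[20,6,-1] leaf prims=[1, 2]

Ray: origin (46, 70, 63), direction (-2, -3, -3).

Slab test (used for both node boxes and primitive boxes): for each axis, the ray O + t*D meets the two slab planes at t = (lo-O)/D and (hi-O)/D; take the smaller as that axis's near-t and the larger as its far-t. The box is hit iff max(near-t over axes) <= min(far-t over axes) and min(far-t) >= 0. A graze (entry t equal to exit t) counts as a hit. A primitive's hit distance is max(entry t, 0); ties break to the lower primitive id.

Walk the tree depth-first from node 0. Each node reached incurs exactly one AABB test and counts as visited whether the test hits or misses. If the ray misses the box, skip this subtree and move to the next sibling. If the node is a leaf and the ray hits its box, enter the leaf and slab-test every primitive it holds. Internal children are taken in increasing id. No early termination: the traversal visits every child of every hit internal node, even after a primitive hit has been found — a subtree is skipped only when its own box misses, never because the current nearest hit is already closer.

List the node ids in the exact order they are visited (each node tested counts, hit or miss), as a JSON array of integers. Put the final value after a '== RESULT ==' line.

Trace the traversal:
N0 x:[13,33] y:[53/3,88/3] z:[15,26] -> hit [53/3,26], descend [3, 4, 6, 7]
  N3 x:[13,24] y:[53/3,24] z:[64/3,76/3] -> hit [64/3,24], descend [1, 8]
    N1 x:[23,24] y:[53/3,58/3] z:[74/3,76/3] -> miss, prune
    N8 x:[13,21] y:[64/3,24] z:[64/3,71/3] -> miss, prune
  N4 x:[13,35/2] y:[85/3,88/3] z:[15,76/3] -> miss, prune
  N6 x:[51/2,33] y:[58/3,80/3] z:[64/3,26] -> hit [51/2,26] leaf, test {P6@t=77/3, P9(miss)}
  N7 x:[49/2,33] y:[59/3,86/3] z:[15,64/3] -> miss, prune

7 AABB tests over nodes [0, 3, 1, 8, 4, 6, 7]; 1 leaf entered; closest P6.

== RESULT ==
[0, 3, 1, 8, 4, 6, 7]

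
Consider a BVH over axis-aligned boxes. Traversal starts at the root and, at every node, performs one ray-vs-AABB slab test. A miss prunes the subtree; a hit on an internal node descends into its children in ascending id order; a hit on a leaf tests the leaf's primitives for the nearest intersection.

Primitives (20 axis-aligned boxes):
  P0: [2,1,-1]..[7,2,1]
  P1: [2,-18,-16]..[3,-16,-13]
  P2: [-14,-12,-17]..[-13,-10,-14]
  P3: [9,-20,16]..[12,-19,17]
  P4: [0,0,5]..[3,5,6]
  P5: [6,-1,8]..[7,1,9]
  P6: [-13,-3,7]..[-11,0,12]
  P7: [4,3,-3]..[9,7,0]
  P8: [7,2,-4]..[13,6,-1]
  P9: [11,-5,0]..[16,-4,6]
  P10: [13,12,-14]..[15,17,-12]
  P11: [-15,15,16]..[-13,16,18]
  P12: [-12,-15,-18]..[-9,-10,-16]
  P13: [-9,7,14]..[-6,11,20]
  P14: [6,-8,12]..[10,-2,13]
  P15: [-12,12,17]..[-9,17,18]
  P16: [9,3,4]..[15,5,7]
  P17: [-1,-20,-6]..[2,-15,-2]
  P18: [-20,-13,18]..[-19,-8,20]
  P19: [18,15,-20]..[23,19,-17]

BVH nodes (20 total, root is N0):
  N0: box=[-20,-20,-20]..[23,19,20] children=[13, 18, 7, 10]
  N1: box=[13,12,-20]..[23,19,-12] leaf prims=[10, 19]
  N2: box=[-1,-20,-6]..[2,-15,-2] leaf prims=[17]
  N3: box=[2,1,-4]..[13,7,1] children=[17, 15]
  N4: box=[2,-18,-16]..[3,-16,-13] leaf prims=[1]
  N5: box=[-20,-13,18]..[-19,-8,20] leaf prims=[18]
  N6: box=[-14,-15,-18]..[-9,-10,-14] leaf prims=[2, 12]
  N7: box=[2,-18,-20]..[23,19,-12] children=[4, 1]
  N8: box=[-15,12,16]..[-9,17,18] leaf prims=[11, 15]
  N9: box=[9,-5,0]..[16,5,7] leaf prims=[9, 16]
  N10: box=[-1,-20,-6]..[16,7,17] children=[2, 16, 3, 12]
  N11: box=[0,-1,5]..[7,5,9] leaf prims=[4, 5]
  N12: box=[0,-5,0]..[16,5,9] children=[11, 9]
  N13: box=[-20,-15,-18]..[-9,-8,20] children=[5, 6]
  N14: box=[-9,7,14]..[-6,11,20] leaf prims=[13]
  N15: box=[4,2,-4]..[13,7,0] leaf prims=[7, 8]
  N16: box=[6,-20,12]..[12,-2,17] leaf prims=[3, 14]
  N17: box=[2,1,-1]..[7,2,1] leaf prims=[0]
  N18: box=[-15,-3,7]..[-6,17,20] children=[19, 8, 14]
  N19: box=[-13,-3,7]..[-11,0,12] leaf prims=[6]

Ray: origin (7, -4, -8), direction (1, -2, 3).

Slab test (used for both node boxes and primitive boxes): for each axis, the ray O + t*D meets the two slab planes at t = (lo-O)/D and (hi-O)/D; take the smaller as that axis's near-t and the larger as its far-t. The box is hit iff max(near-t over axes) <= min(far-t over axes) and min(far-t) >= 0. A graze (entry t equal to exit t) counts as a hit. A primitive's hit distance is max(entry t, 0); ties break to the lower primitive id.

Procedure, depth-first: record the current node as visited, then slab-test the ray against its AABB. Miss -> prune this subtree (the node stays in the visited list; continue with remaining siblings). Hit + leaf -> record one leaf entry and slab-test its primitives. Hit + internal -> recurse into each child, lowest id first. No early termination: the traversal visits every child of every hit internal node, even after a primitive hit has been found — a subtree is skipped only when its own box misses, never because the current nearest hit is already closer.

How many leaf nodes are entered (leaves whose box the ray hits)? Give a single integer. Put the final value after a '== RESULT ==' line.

Trace the traversal:
N0 x:[-27,16] y:[-23/2,8] z:[-4,28/3] -> hit [-4,8], descend [7, 10, 13, 18]
  N7 x:[-5,16] y:[-23/2,7] z:[-4,-4/3] -> miss, prune
  N10 x:[-8,9] y:[-11/2,8] z:[2/3,25/3] -> hit [2/3,8], descend [2, 3, 12, 16]
    N2 x:[-8,-5] y:[11/2,8] z:[2/3,2] -> miss, prune
    N3 x:[-5,6] y:[-11/2,-5/2] z:[4/3,3] -> miss, prune
    N12 x:[-7,9] y:[-9/2,1/2] z:[8/3,17/3] -> miss, prune
    N16 x:[-1,5] y:[-1,8] z:[20/3,25/3] -> miss, prune
  N13 x:[-27,-16] y:[2,11/2] z:[-10/3,28/3] -> miss, prune
  N18 x:[-22,-13] y:[-21/2,-1/2] z:[5,28/3] -> miss, prune

Summary -> nodes [0, 7, 10, 2, 3, 12, 16, 13, 18]; box-tests=9; leaf-entries=0; first=miss

== RESULT ==
0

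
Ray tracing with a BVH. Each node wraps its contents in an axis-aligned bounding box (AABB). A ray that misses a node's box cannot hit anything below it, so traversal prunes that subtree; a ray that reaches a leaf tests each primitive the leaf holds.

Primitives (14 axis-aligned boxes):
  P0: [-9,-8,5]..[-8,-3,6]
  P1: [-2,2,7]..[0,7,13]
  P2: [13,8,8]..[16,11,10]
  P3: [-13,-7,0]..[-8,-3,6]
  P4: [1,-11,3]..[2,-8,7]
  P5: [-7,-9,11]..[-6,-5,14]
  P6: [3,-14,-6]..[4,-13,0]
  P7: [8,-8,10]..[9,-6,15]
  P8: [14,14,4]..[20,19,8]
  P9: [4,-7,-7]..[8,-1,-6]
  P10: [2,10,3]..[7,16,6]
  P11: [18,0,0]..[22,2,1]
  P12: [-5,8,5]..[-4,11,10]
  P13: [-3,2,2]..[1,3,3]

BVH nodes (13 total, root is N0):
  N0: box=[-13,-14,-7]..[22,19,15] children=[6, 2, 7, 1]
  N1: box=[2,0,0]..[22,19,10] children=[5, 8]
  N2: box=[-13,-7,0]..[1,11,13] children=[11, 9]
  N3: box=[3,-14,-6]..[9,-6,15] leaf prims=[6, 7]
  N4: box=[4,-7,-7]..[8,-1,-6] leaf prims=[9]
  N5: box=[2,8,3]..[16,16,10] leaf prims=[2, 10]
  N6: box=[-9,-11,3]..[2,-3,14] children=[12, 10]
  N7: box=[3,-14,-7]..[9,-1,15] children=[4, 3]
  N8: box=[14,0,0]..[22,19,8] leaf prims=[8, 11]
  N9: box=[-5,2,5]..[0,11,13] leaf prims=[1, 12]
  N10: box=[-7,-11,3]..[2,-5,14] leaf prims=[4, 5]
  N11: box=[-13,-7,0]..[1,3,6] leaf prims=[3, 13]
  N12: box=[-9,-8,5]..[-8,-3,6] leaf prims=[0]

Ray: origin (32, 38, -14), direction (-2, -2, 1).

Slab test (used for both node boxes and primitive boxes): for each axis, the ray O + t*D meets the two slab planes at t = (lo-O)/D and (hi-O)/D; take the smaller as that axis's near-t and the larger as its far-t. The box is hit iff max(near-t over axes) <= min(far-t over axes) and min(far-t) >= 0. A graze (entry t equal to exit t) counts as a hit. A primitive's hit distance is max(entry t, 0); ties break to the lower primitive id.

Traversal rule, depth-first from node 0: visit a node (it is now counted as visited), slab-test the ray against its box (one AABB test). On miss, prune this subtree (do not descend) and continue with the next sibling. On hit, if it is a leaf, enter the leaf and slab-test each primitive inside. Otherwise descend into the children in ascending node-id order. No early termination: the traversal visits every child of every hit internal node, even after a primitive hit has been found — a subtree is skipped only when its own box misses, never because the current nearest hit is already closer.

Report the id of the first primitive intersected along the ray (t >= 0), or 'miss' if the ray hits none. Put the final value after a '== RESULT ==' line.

Traverse from the root:
N0 x:[5,45/2] y:[19/2,26] z:[7,29] -> hit [19/2,45/2], descend [1, 2, 6, 7]
  N1 x:[5,15] y:[19/2,19] z:[14,24] -> hit [14,15], descend [5, 8]
    N5 x:[8,15] y:[11,15] z:[17,24] -> miss, prune
    N8 x:[5,9] y:[19/2,19] z:[14,22] -> miss, prune
  N2 x:[31/2,45/2] y:[27/2,45/2] z:[14,27] -> hit [31/2,45/2], descend [9, 11]
    N9 x:[16,37/2] y:[27/2,18] z:[19,27] -> miss, prune
    N11 x:[31/2,45/2] y:[35/2,45/2] z:[14,20] -> hit [35/2,20] leaf, test {P3(miss), P13(miss)}
  N6 x:[15,41/2] y:[41/2,49/2] z:[17,28] -> hit [41/2,41/2], descend [10, 12]
    N10 x:[15,39/2] y:[43/2,49/2] z:[17,28] -> miss, prune
    N12 x:[20,41/2] y:[41/2,23] z:[19,20] -> miss, prune
  N7 x:[23/2,29/2] y:[39/2,26] z:[7,29] -> miss, prune

order=[0, 1, 5, 8, 2, 9, 11, 6, 10, 12, 7]  |boxes|=11  |leaves|=1  hit=miss

== RESULT ==
miss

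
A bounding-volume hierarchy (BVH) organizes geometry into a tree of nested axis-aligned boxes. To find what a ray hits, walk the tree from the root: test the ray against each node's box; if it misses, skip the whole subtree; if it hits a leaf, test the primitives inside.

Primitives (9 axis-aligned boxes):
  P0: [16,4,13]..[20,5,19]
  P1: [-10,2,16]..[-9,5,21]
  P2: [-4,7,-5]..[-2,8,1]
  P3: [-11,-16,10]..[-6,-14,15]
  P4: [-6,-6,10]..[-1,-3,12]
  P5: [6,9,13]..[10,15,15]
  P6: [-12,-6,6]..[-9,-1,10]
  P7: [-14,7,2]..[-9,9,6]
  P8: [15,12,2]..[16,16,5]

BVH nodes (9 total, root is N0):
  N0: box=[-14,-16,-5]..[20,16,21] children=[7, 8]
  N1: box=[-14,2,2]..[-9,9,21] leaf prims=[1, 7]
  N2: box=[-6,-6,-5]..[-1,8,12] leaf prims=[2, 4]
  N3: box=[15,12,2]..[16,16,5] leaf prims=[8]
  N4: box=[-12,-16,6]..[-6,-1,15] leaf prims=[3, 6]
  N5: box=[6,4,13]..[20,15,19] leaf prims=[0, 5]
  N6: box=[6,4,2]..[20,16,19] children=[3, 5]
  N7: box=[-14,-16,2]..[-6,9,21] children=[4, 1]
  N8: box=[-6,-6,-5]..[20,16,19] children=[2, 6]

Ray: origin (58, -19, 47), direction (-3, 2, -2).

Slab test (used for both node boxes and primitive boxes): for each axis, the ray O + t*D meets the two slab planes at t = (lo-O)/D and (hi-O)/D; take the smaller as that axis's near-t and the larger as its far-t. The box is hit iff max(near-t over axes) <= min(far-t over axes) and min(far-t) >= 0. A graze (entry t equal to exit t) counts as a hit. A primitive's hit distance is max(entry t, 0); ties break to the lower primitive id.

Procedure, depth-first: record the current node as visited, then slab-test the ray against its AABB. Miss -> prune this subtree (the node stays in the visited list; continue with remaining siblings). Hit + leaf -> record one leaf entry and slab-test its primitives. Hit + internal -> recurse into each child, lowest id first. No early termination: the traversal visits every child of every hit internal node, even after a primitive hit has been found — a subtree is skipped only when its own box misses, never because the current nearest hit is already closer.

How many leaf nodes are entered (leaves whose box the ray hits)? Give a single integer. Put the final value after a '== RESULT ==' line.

Walk:
N0 x:[38/3,24] y:[3/2,35/2] z:[13,26] -> hit [13,35/2], descend [7, 8]
  N7 x:[64/3,24] y:[3/2,14] z:[13,45/2] -> miss, prune
  N8 x:[38/3,64/3] y:[13/2,35/2] z:[14,26] -> hit [14,35/2], descend [2, 6]
    N2 x:[59/3,64/3] y:[13/2,27/2] z:[35/2,26] -> miss, prune
    N6 x:[38/3,52/3] y:[23/2,35/2] z:[14,45/2] -> hit [14,52/3], descend [3, 5]
      N3 x:[14,43/3] y:[31/2,35/2] z:[21,45/2] -> miss, prune
      N5 x:[38/3,52/3] y:[23/2,17] z:[14,17] -> hit [14,17] leaf, test {P0(miss), P5@t=16}

order=[0, 7, 8, 2, 6, 3, 5]  |boxes|=7  |leaves|=1  hit=P5

== RESULT ==
1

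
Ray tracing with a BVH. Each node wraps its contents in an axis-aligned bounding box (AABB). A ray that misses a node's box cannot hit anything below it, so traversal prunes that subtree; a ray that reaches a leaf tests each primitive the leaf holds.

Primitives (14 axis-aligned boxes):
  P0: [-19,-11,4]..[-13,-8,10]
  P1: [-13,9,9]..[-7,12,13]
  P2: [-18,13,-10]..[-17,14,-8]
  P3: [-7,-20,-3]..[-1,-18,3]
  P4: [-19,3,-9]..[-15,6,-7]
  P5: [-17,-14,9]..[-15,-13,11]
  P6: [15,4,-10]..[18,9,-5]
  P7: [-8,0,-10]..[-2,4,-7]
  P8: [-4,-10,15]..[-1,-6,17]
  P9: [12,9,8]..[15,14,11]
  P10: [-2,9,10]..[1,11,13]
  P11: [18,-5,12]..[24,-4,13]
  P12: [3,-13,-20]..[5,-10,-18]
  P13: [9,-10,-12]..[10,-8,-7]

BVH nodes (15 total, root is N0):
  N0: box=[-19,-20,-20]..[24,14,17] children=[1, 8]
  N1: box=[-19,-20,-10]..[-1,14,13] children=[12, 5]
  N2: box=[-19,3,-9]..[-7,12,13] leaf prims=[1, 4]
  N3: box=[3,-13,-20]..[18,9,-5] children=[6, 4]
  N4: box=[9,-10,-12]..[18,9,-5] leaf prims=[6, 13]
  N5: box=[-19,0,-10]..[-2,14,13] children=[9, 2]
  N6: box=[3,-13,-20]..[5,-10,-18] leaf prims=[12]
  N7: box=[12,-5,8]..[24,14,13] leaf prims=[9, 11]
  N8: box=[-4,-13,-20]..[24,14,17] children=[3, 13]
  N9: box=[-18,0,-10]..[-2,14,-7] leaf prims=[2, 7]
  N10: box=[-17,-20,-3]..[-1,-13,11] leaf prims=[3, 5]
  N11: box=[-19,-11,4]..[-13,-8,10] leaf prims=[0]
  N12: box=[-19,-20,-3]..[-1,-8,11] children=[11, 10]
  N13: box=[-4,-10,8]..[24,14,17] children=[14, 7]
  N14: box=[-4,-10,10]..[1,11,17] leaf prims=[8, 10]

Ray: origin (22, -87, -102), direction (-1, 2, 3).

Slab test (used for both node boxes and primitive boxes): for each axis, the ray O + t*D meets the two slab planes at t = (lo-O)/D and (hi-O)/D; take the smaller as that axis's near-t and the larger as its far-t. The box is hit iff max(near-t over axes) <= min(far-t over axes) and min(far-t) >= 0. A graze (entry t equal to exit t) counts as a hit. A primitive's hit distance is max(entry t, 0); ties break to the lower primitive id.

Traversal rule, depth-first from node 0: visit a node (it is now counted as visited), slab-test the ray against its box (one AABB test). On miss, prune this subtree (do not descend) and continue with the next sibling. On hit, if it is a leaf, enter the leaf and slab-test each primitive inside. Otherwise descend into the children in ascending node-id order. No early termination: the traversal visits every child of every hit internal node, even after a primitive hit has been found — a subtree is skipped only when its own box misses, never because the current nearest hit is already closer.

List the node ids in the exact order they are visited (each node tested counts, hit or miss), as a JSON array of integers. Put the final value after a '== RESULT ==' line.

Traverse from the root:
N0 x:[-2,41] y:[67/2,101/2] z:[82/3,119/3] -> hit [67/2,119/3], descend [1, 8]
  N1 x:[23,41] y:[67/2,101/2] z:[92/3,115/3] -> hit [67/2,115/3], descend [5, 12]
    N5 x:[24,41] y:[87/2,101/2] z:[92/3,115/3] -> miss, prune
    N12 x:[23,41] y:[67/2,79/2] z:[33,113/3] -> hit [67/2,113/3], descend [10, 11]
      N10 x:[23,39] y:[67/2,37] z:[33,113/3] -> hit [67/2,37] leaf, test {P3(miss), P5@t=37}
      N11 x:[35,41] y:[38,79/2] z:[106/3,112/3] -> miss, prune
  N8 x:[-2,26] y:[37,101/2] z:[82/3,119/3] -> miss, prune

order=[0, 1, 5, 12, 10, 11, 8]  |boxes|=7  |leaves|=1  hit=P5

== RESULT ==
[0, 1, 5, 12, 10, 11, 8]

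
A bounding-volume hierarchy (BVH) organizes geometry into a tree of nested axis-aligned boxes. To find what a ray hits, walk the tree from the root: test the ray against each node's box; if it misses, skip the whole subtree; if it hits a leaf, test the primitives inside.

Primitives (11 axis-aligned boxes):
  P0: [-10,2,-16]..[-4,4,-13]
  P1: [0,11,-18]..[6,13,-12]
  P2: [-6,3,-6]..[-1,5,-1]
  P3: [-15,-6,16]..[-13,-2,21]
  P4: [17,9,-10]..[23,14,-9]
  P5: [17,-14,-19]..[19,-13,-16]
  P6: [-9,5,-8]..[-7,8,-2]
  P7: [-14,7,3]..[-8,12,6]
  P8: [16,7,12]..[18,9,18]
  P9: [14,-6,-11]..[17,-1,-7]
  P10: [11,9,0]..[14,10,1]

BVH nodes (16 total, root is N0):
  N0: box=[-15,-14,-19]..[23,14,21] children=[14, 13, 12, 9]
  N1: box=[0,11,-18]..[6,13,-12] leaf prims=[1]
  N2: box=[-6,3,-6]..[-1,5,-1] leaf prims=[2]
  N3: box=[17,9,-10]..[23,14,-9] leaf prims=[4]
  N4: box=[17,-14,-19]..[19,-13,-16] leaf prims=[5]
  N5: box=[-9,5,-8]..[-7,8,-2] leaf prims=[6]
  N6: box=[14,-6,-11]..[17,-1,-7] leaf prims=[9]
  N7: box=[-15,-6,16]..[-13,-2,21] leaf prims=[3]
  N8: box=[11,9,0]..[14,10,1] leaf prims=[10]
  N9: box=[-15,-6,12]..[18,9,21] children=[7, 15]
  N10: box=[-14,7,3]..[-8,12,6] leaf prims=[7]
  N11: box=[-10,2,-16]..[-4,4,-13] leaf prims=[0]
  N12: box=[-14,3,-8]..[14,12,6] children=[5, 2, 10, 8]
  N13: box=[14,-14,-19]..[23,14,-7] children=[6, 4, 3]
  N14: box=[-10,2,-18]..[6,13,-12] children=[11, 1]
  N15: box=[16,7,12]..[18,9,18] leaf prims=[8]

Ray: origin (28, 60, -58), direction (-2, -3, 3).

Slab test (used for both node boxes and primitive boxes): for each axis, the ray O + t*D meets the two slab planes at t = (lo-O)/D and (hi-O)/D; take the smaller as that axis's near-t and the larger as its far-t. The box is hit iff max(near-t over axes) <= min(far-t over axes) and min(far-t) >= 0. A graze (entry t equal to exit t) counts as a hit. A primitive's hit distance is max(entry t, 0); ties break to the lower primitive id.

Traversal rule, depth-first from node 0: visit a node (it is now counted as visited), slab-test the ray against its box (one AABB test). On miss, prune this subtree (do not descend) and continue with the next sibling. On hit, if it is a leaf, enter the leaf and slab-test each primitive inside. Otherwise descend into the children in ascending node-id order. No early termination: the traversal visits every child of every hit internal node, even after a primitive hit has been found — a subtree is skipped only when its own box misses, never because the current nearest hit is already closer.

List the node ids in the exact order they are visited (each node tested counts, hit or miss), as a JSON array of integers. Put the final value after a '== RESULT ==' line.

Traverse from the root:
N0 x:[5/2,43/2] y:[46/3,74/3] z:[13,79/3] -> hit [46/3,43/2], descend [9, 12, 13, 14]
  N9 x:[5,43/2] y:[17,22] z:[70/3,79/3] -> miss, prune
  N12 x:[7,21] y:[16,19] z:[50/3,64/3] -> hit [50/3,19], descend [2, 5, 8, 10]
    N2 x:[29/2,17] y:[55/3,19] z:[52/3,19] -> miss, prune
    N5 x:[35/2,37/2] y:[52/3,55/3] z:[50/3,56/3] -> hit [35/2,55/3] leaf, test {P6@t=35/2}
    N8 x:[7,17/2] y:[50/3,17] z:[58/3,59/3] -> miss, prune
    N10 x:[18,21] y:[16,53/3] z:[61/3,64/3] -> miss, prune
  N13 x:[5/2,7] y:[46/3,74/3] z:[13,17] -> miss, prune
  N14 x:[11,19] y:[47/3,58/3] z:[40/3,46/3] -> miss, prune

Summary -> nodes [0, 9, 12, 2, 5, 8, 10, 13, 14]; box-tests=9; leaf-entries=1; first=P6

== RESULT ==
[0, 9, 12, 2, 5, 8, 10, 13, 14]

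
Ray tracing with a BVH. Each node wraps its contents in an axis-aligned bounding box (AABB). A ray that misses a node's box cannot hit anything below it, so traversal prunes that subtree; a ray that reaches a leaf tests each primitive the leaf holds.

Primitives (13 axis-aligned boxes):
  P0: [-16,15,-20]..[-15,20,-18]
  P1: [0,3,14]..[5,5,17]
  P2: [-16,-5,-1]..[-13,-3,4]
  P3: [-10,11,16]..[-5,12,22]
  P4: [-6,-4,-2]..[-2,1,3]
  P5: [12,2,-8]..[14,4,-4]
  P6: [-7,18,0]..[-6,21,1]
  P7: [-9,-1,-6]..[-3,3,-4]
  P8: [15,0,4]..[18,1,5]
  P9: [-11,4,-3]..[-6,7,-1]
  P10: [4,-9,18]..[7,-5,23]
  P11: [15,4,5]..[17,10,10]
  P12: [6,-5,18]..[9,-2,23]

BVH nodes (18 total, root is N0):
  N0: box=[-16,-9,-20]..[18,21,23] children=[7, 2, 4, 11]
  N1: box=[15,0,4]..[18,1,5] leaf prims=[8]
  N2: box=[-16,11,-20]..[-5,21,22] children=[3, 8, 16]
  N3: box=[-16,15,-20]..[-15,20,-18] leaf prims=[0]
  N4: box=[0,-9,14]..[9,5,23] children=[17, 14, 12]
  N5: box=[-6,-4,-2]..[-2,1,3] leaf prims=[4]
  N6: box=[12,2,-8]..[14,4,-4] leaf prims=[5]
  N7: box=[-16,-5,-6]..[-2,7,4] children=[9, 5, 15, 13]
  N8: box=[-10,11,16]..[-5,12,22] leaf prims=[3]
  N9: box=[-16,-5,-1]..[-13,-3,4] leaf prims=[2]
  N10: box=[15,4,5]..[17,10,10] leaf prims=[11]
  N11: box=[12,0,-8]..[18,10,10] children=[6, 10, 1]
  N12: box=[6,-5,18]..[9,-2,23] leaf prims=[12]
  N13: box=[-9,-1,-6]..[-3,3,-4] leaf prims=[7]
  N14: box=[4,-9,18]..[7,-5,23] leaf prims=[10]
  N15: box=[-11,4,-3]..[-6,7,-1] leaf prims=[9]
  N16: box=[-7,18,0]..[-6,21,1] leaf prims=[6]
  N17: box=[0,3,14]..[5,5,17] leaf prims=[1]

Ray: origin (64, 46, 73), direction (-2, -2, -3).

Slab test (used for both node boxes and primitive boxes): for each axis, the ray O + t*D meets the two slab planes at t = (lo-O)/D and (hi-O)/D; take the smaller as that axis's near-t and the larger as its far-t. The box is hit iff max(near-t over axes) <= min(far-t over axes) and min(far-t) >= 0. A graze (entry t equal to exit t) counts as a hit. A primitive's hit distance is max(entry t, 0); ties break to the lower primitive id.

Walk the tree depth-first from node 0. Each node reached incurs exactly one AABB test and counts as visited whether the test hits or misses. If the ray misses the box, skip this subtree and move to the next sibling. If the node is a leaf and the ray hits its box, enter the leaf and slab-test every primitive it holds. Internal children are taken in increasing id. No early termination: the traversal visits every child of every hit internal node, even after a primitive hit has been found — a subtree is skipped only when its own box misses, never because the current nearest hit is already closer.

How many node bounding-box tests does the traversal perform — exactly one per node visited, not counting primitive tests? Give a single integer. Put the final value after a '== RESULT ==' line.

Traverse from the root:
N0 x:[23,40] y:[25/2,55/2] z:[50/3,31] -> hit [23,55/2], descend [2, 4, 7, 11]
  N2 x:[69/2,40] y:[25/2,35/2] z:[17,31] -> miss, prune
  N4 x:[55/2,32] y:[41/2,55/2] z:[50/3,59/3] -> miss, prune
  N7 x:[33,40] y:[39/2,51/2] z:[23,79/3] -> miss, prune
  N11 x:[23,26] y:[18,23] z:[21,27] -> hit [23,23], descend [1, 6, 10]
    N1 x:[23,49/2] y:[45/2,23] z:[68/3,23] -> hit [23,23] leaf, test {P8@t=23}
    N6 x:[25,26] y:[21,22] z:[77/3,27] -> miss, prune
    N10 x:[47/2,49/2] y:[18,21] z:[21,68/3] -> miss, prune

8 AABB tests over nodes [0, 2, 4, 7, 11, 1, 6, 10]; 1 leaf entered; closest P8.

== RESULT ==
8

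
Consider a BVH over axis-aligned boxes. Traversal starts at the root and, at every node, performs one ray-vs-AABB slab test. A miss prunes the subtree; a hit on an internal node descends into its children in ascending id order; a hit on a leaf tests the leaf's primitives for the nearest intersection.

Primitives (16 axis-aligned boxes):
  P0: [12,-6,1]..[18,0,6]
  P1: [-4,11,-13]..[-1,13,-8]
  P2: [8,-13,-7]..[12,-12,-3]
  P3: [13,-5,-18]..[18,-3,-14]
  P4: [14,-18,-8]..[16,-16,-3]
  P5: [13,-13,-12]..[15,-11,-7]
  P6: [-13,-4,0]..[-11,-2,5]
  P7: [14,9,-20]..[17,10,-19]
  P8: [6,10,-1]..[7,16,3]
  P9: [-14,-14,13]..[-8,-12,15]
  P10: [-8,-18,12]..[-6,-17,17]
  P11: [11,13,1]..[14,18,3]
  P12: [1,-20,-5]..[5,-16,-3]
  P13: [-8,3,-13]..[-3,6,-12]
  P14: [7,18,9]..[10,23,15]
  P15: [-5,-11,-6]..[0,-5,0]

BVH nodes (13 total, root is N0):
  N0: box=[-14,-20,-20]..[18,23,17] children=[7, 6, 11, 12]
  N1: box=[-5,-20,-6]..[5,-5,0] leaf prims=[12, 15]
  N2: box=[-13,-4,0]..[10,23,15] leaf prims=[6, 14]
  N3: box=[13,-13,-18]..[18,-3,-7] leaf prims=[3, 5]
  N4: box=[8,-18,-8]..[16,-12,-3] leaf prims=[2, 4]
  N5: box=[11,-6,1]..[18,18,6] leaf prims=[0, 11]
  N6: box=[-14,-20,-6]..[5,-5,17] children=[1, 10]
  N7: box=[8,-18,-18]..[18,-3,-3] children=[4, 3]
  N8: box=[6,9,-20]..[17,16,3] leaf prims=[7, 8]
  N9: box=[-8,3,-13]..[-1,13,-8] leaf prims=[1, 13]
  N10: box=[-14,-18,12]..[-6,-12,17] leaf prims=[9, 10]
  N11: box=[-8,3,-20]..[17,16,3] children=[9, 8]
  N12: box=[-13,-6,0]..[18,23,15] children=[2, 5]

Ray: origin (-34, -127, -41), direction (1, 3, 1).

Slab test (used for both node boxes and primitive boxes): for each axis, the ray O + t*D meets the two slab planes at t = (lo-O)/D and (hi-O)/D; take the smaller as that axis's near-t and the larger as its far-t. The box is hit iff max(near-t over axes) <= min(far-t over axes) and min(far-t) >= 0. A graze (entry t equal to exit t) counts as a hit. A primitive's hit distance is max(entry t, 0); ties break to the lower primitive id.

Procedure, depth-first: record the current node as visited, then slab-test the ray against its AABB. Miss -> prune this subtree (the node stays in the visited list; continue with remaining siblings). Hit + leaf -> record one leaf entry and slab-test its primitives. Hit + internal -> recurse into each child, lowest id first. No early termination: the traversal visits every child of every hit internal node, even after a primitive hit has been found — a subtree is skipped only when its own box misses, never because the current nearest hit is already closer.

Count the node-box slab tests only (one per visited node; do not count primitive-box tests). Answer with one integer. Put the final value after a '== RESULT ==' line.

Walk:
N0 x:[20,52] y:[107/3,50] z:[21,58] -> hit [107/3,50], descend [6, 7, 11, 12]
  N6 x:[20,39] y:[107/3,122/3] z:[35,58] -> hit [107/3,39], descend [1, 10]
    N1 x:[29,39] y:[107/3,122/3] z:[35,41] -> hit [107/3,39] leaf, test {P12@t=36, P15(miss)}
    N10 x:[20,28] y:[109/3,115/3] z:[53,58] -> miss, prune
  N7 x:[42,52] y:[109/3,124/3] z:[23,38] -> miss, prune
  N11 x:[26,51] y:[130/3,143/3] z:[21,44] -> hit [130/3,44], descend [8, 9]
    N8 x:[40,51] y:[136/3,143/3] z:[21,44] -> miss, prune
    N9 x:[26,33] y:[130/3,140/3] z:[28,33] -> miss, prune
  N12 x:[21,52] y:[121/3,50] z:[41,56] -> hit [41,50], descend [2, 5]
    N2 x:[21,44] y:[41,50] z:[41,56] -> hit [41,44] leaf, test {P6(miss), P14(miss)}
    N5 x:[45,52] y:[121/3,145/3] z:[42,47] -> hit [45,47] leaf, test {P0(miss), P11(miss)}

Summary -> nodes [0, 6, 1, 10, 7, 11, 8, 9, 12, 2, 5]; box-tests=11; leaf-entries=3; first=P12

== RESULT ==
11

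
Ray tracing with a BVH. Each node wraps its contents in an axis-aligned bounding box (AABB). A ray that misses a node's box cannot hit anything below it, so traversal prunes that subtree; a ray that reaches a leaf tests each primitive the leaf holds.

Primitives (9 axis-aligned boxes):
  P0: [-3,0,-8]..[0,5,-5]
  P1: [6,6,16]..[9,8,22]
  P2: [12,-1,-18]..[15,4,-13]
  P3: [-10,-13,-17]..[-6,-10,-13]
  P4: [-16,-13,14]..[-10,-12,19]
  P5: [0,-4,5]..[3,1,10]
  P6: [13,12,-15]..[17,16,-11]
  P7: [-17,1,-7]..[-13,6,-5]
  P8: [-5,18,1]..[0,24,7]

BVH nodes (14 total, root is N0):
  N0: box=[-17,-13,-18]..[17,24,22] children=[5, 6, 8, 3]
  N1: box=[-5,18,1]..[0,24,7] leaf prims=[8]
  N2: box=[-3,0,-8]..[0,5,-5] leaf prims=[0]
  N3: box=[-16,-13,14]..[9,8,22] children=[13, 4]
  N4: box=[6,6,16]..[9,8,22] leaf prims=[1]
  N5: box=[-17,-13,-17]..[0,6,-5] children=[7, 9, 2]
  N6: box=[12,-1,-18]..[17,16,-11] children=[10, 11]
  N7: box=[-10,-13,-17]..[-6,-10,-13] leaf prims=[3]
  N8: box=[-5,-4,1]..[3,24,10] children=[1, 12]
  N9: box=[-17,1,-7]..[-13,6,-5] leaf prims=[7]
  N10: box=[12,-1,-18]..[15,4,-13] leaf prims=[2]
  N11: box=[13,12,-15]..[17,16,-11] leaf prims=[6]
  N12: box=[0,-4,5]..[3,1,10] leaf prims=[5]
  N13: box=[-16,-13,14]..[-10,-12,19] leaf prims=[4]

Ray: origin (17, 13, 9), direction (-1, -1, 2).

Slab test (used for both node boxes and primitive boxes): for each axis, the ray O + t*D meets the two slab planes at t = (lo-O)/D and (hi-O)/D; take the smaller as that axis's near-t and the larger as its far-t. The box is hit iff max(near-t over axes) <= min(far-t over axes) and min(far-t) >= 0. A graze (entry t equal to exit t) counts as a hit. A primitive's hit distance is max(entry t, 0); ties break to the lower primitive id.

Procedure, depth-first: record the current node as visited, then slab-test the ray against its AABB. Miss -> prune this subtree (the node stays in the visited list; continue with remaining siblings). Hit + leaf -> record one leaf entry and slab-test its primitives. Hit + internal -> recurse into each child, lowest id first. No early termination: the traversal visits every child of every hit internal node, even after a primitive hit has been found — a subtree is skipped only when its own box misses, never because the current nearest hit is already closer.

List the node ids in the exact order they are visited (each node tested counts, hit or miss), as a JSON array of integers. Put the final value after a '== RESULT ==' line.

Walk:
N0 x:[0,34] y:[-11,26] z:[-27/2,13/2] -> hit [0,13/2], descend [3, 5, 6, 8]
  N3 x:[8,33] y:[5,26] z:[5/2,13/2] -> miss, prune
  N5 x:[17,34] y:[7,26] z:[-13,-7] -> miss, prune
  N6 x:[0,5] y:[-3,14] z:[-27/2,-10] -> miss, prune
  N8 x:[14,22] y:[-11,17] z:[-4,1/2] -> miss, prune

order=[0, 3, 5, 6, 8]  |boxes|=5  |leaves|=0  hit=miss

== RESULT ==
[0, 3, 5, 6, 8]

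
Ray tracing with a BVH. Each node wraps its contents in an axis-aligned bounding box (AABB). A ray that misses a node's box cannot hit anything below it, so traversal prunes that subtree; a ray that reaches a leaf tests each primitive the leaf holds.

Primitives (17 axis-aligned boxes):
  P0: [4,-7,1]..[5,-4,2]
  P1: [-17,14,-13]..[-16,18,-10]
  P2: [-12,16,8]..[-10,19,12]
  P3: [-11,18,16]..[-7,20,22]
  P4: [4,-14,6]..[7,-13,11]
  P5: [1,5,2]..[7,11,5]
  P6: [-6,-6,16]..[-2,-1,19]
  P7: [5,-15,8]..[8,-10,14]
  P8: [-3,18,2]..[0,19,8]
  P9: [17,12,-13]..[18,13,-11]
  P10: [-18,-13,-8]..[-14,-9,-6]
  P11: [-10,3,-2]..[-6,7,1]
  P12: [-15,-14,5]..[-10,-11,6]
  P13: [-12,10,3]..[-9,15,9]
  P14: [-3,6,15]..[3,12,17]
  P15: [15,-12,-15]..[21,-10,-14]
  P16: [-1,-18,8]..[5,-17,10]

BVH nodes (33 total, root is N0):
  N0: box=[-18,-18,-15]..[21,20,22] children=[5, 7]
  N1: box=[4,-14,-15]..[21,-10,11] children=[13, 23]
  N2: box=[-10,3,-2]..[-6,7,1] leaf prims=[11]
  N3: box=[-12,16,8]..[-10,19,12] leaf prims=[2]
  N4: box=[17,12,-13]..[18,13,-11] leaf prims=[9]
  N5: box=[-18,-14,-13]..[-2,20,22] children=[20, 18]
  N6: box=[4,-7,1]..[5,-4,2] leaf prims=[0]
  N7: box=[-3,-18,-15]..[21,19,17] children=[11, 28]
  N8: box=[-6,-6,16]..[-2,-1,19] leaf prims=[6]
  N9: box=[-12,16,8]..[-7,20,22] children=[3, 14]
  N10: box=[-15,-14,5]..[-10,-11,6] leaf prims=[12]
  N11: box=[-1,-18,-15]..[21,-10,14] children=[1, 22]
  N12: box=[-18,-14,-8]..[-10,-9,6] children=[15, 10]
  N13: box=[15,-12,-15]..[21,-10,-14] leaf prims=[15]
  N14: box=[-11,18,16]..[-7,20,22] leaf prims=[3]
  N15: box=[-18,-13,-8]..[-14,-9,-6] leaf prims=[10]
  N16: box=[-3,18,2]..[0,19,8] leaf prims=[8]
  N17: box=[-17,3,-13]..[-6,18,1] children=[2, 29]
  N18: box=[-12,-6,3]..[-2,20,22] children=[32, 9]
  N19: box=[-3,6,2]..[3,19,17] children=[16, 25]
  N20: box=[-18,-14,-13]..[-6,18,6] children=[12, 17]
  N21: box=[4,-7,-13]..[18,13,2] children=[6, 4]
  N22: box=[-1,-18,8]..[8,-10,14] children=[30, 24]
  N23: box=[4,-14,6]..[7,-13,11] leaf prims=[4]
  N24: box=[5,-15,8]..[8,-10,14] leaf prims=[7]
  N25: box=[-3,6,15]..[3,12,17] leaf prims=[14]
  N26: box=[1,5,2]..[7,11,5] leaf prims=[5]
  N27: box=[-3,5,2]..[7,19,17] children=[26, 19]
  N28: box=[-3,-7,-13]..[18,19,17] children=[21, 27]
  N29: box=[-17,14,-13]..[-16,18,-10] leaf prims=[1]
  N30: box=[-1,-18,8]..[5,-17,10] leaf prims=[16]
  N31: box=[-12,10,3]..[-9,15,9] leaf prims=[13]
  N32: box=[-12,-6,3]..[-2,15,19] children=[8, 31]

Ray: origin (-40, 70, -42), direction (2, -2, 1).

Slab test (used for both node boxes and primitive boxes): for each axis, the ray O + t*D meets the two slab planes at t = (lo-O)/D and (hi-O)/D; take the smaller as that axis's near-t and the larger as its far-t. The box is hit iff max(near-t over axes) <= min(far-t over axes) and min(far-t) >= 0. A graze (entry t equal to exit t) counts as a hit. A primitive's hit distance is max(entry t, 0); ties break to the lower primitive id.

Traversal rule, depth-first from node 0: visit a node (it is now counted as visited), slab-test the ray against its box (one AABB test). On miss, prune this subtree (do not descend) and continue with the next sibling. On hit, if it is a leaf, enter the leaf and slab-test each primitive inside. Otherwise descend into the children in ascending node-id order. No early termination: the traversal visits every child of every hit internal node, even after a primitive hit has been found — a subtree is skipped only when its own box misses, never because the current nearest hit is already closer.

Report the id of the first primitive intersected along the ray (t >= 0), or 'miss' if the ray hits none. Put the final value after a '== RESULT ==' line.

Trace the traversal:
N0 x:[11,61/2] y:[25,44] z:[27,64] -> hit [27,61/2], descend [5, 7]
  N5 x:[11,19] y:[25,42] z:[29,64] -> miss, prune
  N7 x:[37/2,61/2] y:[51/2,44] z:[27,59] -> hit [27,61/2], descend [11, 28]
    N11 x:[39/2,61/2] y:[40,44] z:[27,56] -> miss, prune
    N28 x:[37/2,29] y:[51/2,77/2] z:[29,59] -> hit [29,29], descend [21, 27]
      N21 x:[22,29] y:[57/2,77/2] z:[29,44] -> hit [29,29], descend [4, 6]
        N4 x:[57/2,29] y:[57/2,29] z:[29,31] -> hit [29,29] leaf, test {P9@t=29}
        N6 x:[22,45/2] y:[37,77/2] z:[43,44] -> miss, prune
      N27 x:[37/2,47/2] y:[51/2,65/2] z:[44,59] -> miss, prune

Visited [0, 5, 7, 11, 28, 21, 4, 6, 27]. Tests: 9 box, 1 leaf. Nearest: P9.

== RESULT ==
9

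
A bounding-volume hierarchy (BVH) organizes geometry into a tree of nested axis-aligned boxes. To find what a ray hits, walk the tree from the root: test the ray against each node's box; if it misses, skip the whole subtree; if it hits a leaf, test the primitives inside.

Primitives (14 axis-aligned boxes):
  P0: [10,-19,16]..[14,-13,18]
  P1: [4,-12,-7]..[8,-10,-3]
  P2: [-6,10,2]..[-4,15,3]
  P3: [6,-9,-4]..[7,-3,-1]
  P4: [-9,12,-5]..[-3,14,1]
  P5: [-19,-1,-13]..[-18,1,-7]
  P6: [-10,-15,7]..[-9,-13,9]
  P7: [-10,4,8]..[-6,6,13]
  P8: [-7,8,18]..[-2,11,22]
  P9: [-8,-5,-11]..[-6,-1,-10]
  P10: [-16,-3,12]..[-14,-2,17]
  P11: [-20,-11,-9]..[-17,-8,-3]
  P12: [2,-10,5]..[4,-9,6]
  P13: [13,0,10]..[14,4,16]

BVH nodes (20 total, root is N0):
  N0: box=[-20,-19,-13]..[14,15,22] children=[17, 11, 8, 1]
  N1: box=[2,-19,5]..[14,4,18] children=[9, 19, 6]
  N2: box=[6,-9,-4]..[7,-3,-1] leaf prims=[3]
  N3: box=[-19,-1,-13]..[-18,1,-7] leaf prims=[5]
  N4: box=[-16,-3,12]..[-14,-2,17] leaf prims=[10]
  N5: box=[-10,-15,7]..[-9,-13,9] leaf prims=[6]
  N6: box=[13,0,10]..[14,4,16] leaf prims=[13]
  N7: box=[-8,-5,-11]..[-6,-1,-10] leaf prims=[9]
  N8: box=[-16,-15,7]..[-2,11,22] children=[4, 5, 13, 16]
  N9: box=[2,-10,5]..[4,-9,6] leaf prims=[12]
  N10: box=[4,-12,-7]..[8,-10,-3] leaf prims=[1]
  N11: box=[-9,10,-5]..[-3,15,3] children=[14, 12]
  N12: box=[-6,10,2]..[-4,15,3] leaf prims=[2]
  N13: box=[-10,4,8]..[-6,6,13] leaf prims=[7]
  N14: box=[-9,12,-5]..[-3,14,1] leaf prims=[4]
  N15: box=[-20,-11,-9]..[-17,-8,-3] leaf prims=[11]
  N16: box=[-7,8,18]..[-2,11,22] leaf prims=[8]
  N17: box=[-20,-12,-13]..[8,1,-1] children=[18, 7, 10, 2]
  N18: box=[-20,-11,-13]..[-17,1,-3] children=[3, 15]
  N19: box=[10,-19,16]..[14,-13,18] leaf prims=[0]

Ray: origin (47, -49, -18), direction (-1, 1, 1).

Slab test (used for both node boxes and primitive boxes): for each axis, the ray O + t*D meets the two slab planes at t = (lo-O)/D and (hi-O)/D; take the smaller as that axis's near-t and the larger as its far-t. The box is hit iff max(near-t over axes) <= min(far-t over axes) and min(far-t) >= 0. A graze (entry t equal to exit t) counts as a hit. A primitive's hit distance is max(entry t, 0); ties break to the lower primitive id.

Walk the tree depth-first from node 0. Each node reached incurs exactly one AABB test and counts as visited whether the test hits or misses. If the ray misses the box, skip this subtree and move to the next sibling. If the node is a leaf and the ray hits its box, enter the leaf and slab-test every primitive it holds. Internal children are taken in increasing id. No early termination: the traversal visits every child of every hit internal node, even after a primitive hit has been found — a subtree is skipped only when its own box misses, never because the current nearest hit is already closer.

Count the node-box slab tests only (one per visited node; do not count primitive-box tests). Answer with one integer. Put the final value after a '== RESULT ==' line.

Walk:
N0 x:[33,67] y:[30,64] z:[5,40] -> hit [33,40], descend [1, 8, 11, 17]
  N1 x:[33,45] y:[30,53] z:[23,36] -> hit [33,36], descend [6, 9, 19]
    N6 x:[33,34] y:[49,53] z:[28,34] -> miss, prune
    N9 x:[43,45] y:[39,40] z:[23,24] -> miss, prune
    N19 x:[33,37] y:[30,36] z:[34,36] -> hit [34,36] leaf, test {P0@t=34}
  N8 x:[49,63] y:[34,60] z:[25,40] -> miss, prune
  N11 x:[50,56] y:[59,64] z:[13,21] -> miss, prune
  N17 x:[39,67] y:[37,50] z:[5,17] -> miss, prune

Visited [0, 1, 6, 9, 19, 8, 11, 17]. Tests: 8 box, 1 leaf. Nearest: P0.

== RESULT ==
8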